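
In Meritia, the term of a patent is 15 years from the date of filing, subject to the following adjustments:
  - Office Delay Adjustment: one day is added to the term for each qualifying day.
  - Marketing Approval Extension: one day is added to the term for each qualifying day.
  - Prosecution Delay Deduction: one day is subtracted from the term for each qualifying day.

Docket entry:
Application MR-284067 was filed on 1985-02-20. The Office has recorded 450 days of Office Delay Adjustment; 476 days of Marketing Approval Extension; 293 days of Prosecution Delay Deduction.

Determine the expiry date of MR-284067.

Base term: filing date + 15 years → 20 February 2000.
Office Delay Adjustment: +450 days → 15 May 2001.
Marketing Approval Extension: +476 days → 3 September 2002.
Prosecution Delay Deduction: −293 days → 14 November 2001.

November 14, 2001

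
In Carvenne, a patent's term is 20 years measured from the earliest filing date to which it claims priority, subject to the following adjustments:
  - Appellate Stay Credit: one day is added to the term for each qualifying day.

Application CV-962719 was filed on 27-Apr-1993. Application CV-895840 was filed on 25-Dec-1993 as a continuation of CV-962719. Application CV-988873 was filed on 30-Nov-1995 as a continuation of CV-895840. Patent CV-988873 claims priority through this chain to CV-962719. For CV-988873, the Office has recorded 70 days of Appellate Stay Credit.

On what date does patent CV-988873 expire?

Earliest priority filing: 27 April 1993.
Base term: 27 April 1993 + 20 years → 27 April 2013.
Appellate Stay Credit: +70 days → 6 July 2013.

July 6, 2013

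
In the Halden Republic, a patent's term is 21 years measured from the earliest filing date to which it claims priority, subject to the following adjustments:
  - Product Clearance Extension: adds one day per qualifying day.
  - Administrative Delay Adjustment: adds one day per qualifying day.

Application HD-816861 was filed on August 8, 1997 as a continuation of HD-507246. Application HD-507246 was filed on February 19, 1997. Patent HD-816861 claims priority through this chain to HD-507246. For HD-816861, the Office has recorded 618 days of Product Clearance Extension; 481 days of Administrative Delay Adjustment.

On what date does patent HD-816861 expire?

Earliest priority filing: 19 February 1997.
Base term: 19 February 1997 + 21 years → 19 February 2018.
Product Clearance Extension: +618 days → 30 October 2019.
Administrative Delay Adjustment: +481 days → 22 February 2021.

2021-02-22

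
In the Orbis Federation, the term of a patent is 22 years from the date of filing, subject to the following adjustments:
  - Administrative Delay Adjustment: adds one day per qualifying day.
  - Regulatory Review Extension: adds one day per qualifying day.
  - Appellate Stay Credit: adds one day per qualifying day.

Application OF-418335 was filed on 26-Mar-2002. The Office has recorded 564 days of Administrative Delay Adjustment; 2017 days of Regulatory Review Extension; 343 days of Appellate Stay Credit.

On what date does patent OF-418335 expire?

Base term: filing date + 22 years → 26 March 2024.
Administrative Delay Adjustment: +564 days → 11 October 2025.
Regulatory Review Extension: +2017 days → 20 April 2031.
Appellate Stay Credit: +343 days → 28 March 2032.

March 28, 2032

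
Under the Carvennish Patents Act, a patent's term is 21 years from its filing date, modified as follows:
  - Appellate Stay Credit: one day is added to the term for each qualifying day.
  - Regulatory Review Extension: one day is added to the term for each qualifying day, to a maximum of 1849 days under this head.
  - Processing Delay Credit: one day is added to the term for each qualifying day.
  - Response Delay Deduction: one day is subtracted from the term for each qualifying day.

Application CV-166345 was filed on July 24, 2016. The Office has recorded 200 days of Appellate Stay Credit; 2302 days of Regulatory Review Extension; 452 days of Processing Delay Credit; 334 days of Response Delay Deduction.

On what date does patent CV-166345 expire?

June 30, 2043

Base term: filing date + 21 years → 24 July 2037.
Appellate Stay Credit: +200 days → 9 February 2038.
Regulatory Review Extension: 2302 days claimed exceeds the 1849-day cap, so +1849 days → 4 March 2043.
Processing Delay Credit: +452 days → 29 May 2044.
Response Delay Deduction: −334 days → 30 June 2043.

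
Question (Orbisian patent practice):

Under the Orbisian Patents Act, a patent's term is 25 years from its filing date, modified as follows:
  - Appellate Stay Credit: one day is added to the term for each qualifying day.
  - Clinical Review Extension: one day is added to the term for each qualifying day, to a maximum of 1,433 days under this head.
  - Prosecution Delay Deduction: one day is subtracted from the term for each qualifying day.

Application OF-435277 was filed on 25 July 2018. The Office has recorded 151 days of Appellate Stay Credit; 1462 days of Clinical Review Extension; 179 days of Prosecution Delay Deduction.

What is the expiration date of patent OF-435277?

2047-05-30

Base term: filing date + 25 years → 25 July 2043.
Appellate Stay Credit: +151 days → 23 December 2043.
Clinical Review Extension: 1462 days claimed exceeds the 1433-day cap, so +1433 days → 25 November 2047.
Prosecution Delay Deduction: −179 days → 30 May 2047.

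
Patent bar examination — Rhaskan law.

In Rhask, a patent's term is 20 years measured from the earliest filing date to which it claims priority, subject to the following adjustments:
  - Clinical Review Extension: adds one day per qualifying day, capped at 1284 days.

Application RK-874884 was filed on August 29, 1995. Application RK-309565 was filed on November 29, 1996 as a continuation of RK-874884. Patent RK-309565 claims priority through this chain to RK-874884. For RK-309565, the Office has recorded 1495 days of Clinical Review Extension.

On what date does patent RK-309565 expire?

Earliest priority filing: 29 August 1995.
Base term: 29 August 1995 + 20 years → 29 August 2015.
Clinical Review Extension: 1495 days claimed exceeds the 1284-day cap, so +1284 days → 5 March 2019.

2019-03-05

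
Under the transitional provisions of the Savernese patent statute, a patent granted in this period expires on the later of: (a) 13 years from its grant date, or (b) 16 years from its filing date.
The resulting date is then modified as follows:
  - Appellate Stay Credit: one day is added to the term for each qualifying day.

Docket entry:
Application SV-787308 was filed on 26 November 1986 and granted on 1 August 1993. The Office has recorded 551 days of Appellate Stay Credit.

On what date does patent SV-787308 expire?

(a) grant + 13 years → 1 August 2006.
(b) filing + 16 years → 26 November 2002.
Later of the two: 1 August 2006.
Appellate Stay Credit: +551 days → 3 February 2008.

2008-02-03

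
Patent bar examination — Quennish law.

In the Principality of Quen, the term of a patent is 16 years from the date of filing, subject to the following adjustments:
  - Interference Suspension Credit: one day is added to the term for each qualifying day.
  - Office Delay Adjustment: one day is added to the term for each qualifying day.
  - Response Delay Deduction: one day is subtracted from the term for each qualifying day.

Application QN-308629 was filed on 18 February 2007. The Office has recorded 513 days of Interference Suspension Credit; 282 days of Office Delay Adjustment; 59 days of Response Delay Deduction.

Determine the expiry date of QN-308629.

2025-02-23

Base term: filing date + 16 years → 18 February 2023.
Interference Suspension Credit: +513 days → 15 July 2024.
Office Delay Adjustment: +282 days → 23 April 2025.
Response Delay Deduction: −59 days → 23 February 2025.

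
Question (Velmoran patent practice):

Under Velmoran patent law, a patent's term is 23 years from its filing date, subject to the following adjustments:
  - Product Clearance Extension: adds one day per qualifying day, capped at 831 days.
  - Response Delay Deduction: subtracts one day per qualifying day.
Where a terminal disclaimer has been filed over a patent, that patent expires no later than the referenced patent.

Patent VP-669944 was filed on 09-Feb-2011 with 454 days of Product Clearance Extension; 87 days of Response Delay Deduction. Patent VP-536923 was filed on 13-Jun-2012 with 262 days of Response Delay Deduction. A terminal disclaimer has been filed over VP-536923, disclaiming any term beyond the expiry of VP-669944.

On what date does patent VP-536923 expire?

2034-09-24

Natural term of VP-536923:
  Base: filing + 23 years → 13 June 2035.
  Response Delay Deduction: −262 days → 24 September 2034.
Expiry of referenced patent VP-669944:
  Base: filing + 23 years → 9 February 2034.
  Product Clearance Extension: 454 days (within the 831-day cap) → +454 days → 9 May 2035.
  Response Delay Deduction: −87 days → 11 February 2035.
Terminal disclaimer: VP-536923 expires on the earlier of 24 September 2034 and 11 February 2035.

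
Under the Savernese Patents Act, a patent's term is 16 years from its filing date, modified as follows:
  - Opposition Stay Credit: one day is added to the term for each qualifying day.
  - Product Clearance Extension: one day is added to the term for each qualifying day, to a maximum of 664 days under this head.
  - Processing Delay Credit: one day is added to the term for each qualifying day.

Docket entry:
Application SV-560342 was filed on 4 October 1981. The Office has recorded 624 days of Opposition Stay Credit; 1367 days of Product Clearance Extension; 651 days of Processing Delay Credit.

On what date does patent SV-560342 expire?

Base term: filing date + 16 years → 4 October 1997.
Opposition Stay Credit: +624 days → 20 June 1999.
Product Clearance Extension: 1367 days claimed exceeds the 664-day cap, so +664 days → 14 April 2001.
Processing Delay Credit: +651 days → 25 January 2003.

2003-01-25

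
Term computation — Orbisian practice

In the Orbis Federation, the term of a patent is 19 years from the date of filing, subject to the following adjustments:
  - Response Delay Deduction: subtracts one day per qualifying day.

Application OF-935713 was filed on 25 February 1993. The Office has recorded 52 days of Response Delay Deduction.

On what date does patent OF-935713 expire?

Base term: filing date + 19 years → 25 February 2012.
Response Delay Deduction: −52 days → 4 January 2012.

January 4, 2012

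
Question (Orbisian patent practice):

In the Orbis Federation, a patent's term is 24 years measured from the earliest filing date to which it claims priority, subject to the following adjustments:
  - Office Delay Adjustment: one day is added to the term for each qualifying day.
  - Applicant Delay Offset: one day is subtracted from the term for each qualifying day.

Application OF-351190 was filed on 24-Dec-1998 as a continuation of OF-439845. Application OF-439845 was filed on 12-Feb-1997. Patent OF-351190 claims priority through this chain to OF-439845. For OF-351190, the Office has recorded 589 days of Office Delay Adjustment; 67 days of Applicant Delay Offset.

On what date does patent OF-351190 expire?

Earliest priority filing: 12 February 1997.
Base term: 12 February 1997 + 24 years → 12 February 2021.
Office Delay Adjustment: +589 days → 24 September 2022.
Applicant Delay Offset: −67 days → 19 July 2022.

2022-07-19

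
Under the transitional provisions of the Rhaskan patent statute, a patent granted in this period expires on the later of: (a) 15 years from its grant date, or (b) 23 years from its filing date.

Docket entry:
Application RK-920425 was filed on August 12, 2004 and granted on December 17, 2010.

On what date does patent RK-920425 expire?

August 12, 2027

(a) grant + 15 years → 17 December 2025.
(b) filing + 23 years → 12 August 2027.
Later of the two: 12 August 2027.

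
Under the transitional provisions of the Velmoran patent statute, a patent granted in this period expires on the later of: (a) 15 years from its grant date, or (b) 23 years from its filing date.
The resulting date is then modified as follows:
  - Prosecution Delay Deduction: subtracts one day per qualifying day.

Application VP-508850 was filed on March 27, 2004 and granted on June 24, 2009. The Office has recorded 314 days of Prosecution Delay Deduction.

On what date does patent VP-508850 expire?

(a) grant + 15 years → 24 June 2024.
(b) filing + 23 years → 27 March 2027.
Later of the two: 27 March 2027.
Prosecution Delay Deduction: −314 days → 17 May 2026.

2026-05-17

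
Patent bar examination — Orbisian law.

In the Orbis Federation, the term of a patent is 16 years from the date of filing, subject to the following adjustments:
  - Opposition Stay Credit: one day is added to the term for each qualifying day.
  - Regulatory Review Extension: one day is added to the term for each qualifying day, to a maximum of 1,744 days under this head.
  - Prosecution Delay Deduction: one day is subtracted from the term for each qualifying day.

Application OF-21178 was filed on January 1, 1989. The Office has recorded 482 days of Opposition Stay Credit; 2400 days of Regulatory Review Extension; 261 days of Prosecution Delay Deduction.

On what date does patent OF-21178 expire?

Base term: filing date + 16 years → 1 January 2005.
Opposition Stay Credit: +482 days → 28 April 2006.
Regulatory Review Extension: 2400 days claimed exceeds the 1744-day cap, so +1744 days → 5 February 2011.
Prosecution Delay Deduction: −261 days → 20 May 2010.

May 20, 2010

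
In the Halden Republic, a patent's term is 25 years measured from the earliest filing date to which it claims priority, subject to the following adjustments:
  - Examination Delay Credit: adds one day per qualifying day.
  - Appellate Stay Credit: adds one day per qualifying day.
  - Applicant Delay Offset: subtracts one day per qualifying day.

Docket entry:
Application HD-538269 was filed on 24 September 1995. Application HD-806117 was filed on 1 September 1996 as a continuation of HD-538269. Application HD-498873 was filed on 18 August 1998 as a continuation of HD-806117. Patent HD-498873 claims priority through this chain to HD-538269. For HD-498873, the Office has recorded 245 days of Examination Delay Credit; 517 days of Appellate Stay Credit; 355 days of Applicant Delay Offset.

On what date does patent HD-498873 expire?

Earliest priority filing: 24 September 1995.
Base term: 24 September 1995 + 25 years → 24 September 2020.
Examination Delay Credit: +245 days → 27 May 2021.
Appellate Stay Credit: +517 days → 26 October 2022.
Applicant Delay Offset: −355 days → 5 November 2021.

November 5, 2021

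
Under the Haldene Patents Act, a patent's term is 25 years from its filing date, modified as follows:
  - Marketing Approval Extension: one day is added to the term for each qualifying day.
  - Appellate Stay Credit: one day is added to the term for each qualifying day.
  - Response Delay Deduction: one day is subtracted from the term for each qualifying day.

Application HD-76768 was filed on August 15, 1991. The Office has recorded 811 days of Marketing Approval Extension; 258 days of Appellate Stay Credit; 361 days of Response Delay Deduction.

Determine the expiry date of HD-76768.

Base term: filing date + 25 years → 15 August 2016.
Marketing Approval Extension: +811 days → 4 November 2018.
Appellate Stay Credit: +258 days → 20 July 2019.
Response Delay Deduction: −361 days → 24 July 2018.

July 24, 2018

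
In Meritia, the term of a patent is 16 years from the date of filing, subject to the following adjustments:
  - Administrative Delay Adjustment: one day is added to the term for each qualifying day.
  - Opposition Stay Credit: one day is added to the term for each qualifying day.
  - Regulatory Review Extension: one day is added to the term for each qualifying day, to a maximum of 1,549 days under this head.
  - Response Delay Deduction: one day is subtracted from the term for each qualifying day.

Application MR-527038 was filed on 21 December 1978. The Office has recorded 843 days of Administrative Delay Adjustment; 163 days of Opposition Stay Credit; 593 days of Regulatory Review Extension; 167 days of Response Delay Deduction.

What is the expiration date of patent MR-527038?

Base term: filing date + 16 years → 21 December 1994.
Administrative Delay Adjustment: +843 days → 12 April 1997.
Opposition Stay Credit: +163 days → 22 September 1997.
Regulatory Review Extension: 593 days (within the 1549-day cap) → +593 days → 8 May 1999.
Response Delay Deduction: −167 days → 22 November 1998.

1998-11-22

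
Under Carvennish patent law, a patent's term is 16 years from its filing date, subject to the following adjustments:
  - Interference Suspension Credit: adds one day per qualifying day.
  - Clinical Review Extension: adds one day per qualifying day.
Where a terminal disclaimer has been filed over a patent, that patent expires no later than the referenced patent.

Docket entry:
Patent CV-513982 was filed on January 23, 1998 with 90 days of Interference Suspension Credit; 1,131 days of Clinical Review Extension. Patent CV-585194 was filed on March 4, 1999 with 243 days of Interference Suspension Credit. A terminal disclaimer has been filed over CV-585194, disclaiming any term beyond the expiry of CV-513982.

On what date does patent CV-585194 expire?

Natural term of CV-585194:
  Base: filing + 16 years → 4 March 2015.
  Interference Suspension Credit: +243 days → 2 November 2015.
Expiry of referenced patent CV-513982:
  Base: filing + 16 years → 23 January 2014.
  Interference Suspension Credit: +90 days → 23 April 2014.
  Clinical Review Extension: +1131 days → 28 May 2017.
Terminal disclaimer: CV-585194 expires on the earlier of 2 November 2015 and 28 May 2017.

2015-11-02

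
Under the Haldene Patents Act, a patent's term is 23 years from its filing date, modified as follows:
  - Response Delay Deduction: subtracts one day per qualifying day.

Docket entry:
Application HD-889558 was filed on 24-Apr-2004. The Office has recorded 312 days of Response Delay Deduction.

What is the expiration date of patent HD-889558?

2026-06-16

Base term: filing date + 23 years → 24 April 2027.
Response Delay Deduction: −312 days → 16 June 2026.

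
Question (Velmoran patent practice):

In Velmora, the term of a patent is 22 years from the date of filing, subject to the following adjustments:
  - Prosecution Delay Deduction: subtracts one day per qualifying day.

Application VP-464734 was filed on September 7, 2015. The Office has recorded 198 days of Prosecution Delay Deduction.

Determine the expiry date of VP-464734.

2037-02-21

Base term: filing date + 22 years → 7 September 2037.
Prosecution Delay Deduction: −198 days → 21 February 2037.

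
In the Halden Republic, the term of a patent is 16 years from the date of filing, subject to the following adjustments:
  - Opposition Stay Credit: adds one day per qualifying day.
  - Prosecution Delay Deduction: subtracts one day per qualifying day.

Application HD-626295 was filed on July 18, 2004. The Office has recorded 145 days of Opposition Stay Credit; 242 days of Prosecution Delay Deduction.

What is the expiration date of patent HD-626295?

April 12, 2020

Base term: filing date + 16 years → 18 July 2020.
Opposition Stay Credit: +145 days → 10 December 2020.
Prosecution Delay Deduction: −242 days → 12 April 2020.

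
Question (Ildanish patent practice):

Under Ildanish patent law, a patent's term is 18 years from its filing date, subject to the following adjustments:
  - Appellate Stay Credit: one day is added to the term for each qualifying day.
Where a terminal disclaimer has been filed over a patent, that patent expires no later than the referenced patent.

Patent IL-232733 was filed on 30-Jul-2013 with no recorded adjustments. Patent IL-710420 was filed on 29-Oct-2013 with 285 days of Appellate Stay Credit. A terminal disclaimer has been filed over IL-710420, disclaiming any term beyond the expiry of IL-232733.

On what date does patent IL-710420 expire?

Natural term of IL-710420:
  Base: filing + 18 years → 29 October 2031.
  Appellate Stay Credit: +285 days → 9 August 2032.
Expiry of referenced patent IL-232733:
  Base: filing + 18 years → 30 July 2031.
Terminal disclaimer: IL-710420 expires on the earlier of 9 August 2032 and 30 July 2031.

July 30, 2031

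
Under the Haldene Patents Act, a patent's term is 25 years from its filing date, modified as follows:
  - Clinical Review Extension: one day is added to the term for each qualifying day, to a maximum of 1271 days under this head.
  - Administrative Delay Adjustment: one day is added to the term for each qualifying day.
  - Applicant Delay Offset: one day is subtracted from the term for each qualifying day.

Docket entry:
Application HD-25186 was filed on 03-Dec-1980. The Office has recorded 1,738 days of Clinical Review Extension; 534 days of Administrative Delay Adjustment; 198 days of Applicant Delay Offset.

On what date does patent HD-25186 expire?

Base term: filing date + 25 years → 3 December 2005.
Clinical Review Extension: 1738 days claimed exceeds the 1271-day cap, so +1271 days → 27 May 2009.
Administrative Delay Adjustment: +534 days → 12 November 2010.
Applicant Delay Offset: −198 days → 28 April 2010.

April 28, 2010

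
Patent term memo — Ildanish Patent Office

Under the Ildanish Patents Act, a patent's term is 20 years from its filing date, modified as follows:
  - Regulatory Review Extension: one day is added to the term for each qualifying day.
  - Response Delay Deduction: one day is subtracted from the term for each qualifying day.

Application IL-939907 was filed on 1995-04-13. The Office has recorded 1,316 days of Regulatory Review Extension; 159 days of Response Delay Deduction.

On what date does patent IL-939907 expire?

Base term: filing date + 20 years → 13 April 2015.
Regulatory Review Extension: +1316 days → 19 November 2018.
Response Delay Deduction: −159 days → 13 June 2018.

2018-06-13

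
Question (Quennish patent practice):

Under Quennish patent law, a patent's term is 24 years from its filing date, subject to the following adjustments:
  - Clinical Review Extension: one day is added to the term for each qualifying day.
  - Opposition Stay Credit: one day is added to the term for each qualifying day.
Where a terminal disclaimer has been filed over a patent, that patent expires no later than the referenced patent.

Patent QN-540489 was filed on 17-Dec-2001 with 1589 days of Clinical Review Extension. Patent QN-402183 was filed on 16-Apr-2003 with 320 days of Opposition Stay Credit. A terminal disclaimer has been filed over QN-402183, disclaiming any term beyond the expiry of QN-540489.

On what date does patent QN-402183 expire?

March 1, 2028

Natural term of QN-402183:
  Base: filing + 24 years → 16 April 2027.
  Opposition Stay Credit: +320 days → 1 March 2028.
Expiry of referenced patent QN-540489:
  Base: filing + 24 years → 17 December 2025.
  Clinical Review Extension: +1589 days → 24 April 2030.
Terminal disclaimer: QN-402183 expires on the earlier of 1 March 2028 and 24 April 2030.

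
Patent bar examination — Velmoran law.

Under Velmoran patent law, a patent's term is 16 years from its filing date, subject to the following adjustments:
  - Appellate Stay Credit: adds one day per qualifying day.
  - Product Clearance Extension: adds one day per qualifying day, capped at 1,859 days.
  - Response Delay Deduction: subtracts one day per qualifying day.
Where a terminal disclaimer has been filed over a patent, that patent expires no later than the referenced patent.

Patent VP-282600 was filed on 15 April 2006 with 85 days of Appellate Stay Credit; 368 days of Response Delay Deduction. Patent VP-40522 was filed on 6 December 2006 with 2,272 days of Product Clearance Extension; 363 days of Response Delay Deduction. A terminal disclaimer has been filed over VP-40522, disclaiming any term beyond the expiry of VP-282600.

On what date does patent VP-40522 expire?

Natural term of VP-40522:
  Base: filing + 16 years → 6 December 2022.
  Product Clearance Extension: 2272 days claimed exceeds the 1859-day cap, so +1859 days → 8 January 2028.
  Response Delay Deduction: −363 days → 10 January 2027.
Expiry of referenced patent VP-282600:
  Base: filing + 16 years → 15 April 2022.
  Appellate Stay Credit: +85 days → 9 July 2022.
  Response Delay Deduction: −368 days → 6 July 2021.
Terminal disclaimer: VP-40522 expires on the earlier of 10 January 2027 and 6 July 2021.

2021-07-06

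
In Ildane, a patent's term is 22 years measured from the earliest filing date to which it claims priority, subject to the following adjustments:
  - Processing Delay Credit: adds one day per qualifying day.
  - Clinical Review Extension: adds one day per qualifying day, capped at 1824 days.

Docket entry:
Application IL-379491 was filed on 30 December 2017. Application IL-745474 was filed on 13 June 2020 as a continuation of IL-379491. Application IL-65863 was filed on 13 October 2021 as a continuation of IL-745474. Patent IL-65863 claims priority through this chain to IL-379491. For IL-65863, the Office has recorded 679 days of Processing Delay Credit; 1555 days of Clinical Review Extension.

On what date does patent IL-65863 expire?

Earliest priority filing: 30 December 2017.
Base term: 30 December 2017 + 22 years → 30 December 2039.
Processing Delay Credit: +679 days → 8 November 2041.
Clinical Review Extension: 1555 days (within the 1824-day cap) → +1555 days → 10 February 2046.

February 10, 2046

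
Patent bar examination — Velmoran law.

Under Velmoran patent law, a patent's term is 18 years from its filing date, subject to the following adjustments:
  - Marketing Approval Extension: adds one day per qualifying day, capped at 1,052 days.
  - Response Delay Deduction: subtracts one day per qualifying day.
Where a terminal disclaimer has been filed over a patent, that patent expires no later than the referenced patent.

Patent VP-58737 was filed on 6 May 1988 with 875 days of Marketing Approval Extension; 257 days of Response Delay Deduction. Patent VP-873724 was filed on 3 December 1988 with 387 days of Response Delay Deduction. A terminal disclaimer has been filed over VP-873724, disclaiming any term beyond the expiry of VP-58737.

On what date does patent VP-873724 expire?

November 11, 2005

Natural term of VP-873724:
  Base: filing + 18 years → 3 December 2006.
  Response Delay Deduction: −387 days → 11 November 2005.
Expiry of referenced patent VP-58737:
  Base: filing + 18 years → 6 May 2006.
  Marketing Approval Extension: 875 days (within the 1052-day cap) → +875 days → 27 September 2008.
  Response Delay Deduction: −257 days → 14 January 2008.
Terminal disclaimer: VP-873724 expires on the earlier of 11 November 2005 and 14 January 2008.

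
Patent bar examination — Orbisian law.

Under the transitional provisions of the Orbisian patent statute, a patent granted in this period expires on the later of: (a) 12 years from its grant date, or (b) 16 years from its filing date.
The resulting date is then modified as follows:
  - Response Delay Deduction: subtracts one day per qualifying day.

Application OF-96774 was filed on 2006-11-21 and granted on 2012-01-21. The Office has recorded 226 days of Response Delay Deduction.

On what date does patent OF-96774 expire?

2023-06-09

(a) grant + 12 years → 21 January 2024.
(b) filing + 16 years → 21 November 2022.
Later of the two: 21 January 2024.
Response Delay Deduction: −226 days → 9 June 2023.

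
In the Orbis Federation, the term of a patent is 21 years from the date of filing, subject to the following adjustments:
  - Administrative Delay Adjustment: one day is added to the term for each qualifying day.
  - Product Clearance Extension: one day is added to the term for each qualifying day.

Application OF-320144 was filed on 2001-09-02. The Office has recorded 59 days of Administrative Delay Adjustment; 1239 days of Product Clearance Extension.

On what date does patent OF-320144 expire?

2026-03-23

Base term: filing date + 21 years → 2 September 2022.
Administrative Delay Adjustment: +59 days → 31 October 2022.
Product Clearance Extension: +1239 days → 23 March 2026.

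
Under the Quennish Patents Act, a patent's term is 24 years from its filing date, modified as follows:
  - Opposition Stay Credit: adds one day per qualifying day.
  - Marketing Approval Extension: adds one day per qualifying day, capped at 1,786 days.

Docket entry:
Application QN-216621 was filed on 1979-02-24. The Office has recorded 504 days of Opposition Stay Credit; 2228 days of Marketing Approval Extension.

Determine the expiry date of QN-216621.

2009-06-02

Base term: filing date + 24 years → 24 February 2003.
Opposition Stay Credit: +504 days → 12 July 2004.
Marketing Approval Extension: 2228 days claimed exceeds the 1786-day cap, so +1786 days → 2 June 2009.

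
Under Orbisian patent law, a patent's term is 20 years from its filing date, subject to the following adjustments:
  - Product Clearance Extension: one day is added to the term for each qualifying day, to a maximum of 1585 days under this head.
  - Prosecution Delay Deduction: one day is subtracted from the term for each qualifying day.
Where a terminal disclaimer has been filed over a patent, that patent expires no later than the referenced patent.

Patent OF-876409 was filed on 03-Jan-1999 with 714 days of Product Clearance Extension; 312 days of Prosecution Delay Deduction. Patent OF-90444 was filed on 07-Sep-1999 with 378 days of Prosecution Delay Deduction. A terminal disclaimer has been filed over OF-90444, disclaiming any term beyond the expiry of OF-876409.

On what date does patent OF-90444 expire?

2018-08-25

Natural term of OF-90444:
  Base: filing + 20 years → 7 September 2019.
  Prosecution Delay Deduction: −378 days → 25 August 2018.
Expiry of referenced patent OF-876409:
  Base: filing + 20 years → 3 January 2019.
  Product Clearance Extension: 714 days (within the 1585-day cap) → +714 days → 17 December 2020.
  Prosecution Delay Deduction: −312 days → 9 February 2020.
Terminal disclaimer: OF-90444 expires on the earlier of 25 August 2018 and 9 February 2020.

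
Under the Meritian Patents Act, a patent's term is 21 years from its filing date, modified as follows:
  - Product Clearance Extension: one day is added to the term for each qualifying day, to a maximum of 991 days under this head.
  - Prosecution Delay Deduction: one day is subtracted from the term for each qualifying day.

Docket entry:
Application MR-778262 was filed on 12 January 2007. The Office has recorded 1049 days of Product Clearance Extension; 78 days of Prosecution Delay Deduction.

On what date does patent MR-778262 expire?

Base term: filing date + 21 years → 12 January 2028.
Product Clearance Extension: 1049 days claimed exceeds the 991-day cap, so +991 days → 29 September 2030.
Prosecution Delay Deduction: −78 days → 13 July 2030.

2030-07-13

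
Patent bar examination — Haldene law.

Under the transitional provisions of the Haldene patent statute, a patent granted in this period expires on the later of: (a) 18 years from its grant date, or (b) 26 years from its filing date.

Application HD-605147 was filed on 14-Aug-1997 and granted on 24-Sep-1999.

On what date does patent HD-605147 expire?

2023-08-14

(a) grant + 18 years → 24 September 2017.
(b) filing + 26 years → 14 August 2023.
Later of the two: 14 August 2023.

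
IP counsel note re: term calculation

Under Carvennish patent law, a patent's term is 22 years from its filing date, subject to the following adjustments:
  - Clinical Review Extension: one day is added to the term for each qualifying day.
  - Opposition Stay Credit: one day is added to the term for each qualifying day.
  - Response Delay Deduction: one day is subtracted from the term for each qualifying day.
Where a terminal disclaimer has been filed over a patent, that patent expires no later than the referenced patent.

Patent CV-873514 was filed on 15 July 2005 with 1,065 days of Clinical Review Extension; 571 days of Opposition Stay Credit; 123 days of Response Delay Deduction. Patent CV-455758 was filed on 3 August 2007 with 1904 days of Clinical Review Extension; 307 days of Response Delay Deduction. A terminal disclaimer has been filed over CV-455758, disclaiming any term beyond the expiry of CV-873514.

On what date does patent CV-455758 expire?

Natural term of CV-455758:
  Base: filing + 22 years → 3 August 2029.
  Clinical Review Extension: +1904 days → 20 October 2034.
  Response Delay Deduction: −307 days → 17 December 2033.
Expiry of referenced patent CV-873514:
  Base: filing + 22 years → 15 July 2027.
  Clinical Review Extension: +1065 days → 14 June 2030.
  Opposition Stay Credit: +571 days → 6 January 2032.
  Response Delay Deduction: −123 days → 5 September 2031.
Terminal disclaimer: CV-455758 expires on the earlier of 17 December 2033 and 5 September 2031.

2031-09-05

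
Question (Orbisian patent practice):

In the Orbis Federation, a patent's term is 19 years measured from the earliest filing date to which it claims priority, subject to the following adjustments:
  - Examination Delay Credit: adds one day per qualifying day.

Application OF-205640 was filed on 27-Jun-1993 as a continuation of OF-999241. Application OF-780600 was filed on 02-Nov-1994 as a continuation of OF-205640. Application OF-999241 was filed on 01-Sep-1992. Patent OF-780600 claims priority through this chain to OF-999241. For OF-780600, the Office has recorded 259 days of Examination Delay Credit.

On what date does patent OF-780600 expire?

May 17, 2012

Earliest priority filing: 1 September 1992.
Base term: 1 September 1992 + 19 years → 1 September 2011.
Examination Delay Credit: +259 days → 17 May 2012.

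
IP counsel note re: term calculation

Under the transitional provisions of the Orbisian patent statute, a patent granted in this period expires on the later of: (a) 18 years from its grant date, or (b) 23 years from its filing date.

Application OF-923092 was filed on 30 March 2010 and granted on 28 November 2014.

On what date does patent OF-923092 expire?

(a) grant + 18 years → 28 November 2032.
(b) filing + 23 years → 30 March 2033.
Later of the two: 30 March 2033.

March 30, 2033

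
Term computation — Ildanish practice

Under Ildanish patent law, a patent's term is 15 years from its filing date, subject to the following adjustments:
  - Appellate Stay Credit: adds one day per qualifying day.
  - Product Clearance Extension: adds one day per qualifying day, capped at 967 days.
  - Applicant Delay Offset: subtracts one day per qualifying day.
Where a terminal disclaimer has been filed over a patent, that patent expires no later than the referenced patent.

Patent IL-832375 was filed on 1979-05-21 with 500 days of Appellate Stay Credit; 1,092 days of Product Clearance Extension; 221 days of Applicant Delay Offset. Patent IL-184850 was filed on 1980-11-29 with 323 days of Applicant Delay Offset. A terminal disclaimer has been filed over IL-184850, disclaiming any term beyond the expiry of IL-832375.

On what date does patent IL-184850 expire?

1995-01-10

Natural term of IL-184850:
  Base: filing + 15 years → 29 November 1995.
  Applicant Delay Offset: −323 days → 10 January 1995.
Expiry of referenced patent IL-832375:
  Base: filing + 15 years → 21 May 1994.
  Appellate Stay Credit: +500 days → 3 October 1995.
  Product Clearance Extension: 1092 days claimed exceeds the 967-day cap, so +967 days → 27 May 1998.
  Applicant Delay Offset: −221 days → 18 October 1997.
Terminal disclaimer: IL-184850 expires on the earlier of 10 January 1995 and 18 October 1997.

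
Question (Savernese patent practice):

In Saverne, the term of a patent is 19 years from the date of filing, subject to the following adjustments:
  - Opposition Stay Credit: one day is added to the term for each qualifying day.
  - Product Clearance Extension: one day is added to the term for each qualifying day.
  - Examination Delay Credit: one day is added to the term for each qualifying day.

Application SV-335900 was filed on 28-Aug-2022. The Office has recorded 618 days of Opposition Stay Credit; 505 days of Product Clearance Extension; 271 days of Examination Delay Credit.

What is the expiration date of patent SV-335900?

Base term: filing date + 19 years → 28 August 2041.
Opposition Stay Credit: +618 days → 8 May 2043.
Product Clearance Extension: +505 days → 24 September 2044.
Examination Delay Credit: +271 days → 22 June 2045.

June 22, 2045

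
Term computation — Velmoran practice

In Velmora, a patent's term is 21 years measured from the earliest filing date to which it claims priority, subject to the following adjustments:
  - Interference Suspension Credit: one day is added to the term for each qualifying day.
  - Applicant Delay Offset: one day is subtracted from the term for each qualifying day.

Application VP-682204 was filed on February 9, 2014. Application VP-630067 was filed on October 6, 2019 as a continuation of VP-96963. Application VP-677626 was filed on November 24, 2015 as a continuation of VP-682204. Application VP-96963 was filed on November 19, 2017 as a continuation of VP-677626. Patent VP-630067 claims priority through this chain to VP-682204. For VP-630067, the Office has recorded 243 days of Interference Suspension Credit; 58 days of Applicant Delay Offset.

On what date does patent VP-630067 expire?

August 13, 2035

Earliest priority filing: 9 February 2014.
Base term: 9 February 2014 + 21 years → 9 February 2035.
Interference Suspension Credit: +243 days → 10 October 2035.
Applicant Delay Offset: −58 days → 13 August 2035.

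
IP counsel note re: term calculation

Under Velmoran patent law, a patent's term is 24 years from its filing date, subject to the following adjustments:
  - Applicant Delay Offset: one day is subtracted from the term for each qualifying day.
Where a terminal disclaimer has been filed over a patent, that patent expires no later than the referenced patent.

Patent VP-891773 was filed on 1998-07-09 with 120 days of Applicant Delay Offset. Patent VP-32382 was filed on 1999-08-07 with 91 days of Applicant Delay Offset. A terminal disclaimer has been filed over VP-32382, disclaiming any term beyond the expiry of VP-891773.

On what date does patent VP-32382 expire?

2022-03-11

Natural term of VP-32382:
  Base: filing + 24 years → 7 August 2023.
  Applicant Delay Offset: −91 days → 8 May 2023.
Expiry of referenced patent VP-891773:
  Base: filing + 24 years → 9 July 2022.
  Applicant Delay Offset: −120 days → 11 March 2022.
Terminal disclaimer: VP-32382 expires on the earlier of 8 May 2023 and 11 March 2022.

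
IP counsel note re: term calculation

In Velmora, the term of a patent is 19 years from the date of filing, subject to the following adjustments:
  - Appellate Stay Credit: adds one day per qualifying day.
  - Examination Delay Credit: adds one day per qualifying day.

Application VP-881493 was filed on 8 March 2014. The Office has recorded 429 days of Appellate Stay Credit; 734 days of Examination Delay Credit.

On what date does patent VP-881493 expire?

2036-05-14

Base term: filing date + 19 years → 8 March 2033.
Appellate Stay Credit: +429 days → 11 May 2034.
Examination Delay Credit: +734 days → 14 May 2036.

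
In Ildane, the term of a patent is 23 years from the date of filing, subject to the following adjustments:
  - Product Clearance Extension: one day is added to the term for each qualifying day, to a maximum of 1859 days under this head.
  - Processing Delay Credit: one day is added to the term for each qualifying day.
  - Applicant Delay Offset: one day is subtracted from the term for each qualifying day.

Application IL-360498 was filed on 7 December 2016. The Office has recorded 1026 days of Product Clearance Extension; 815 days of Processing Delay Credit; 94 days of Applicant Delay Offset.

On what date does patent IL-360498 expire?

September 18, 2044

Base term: filing date + 23 years → 7 December 2039.
Product Clearance Extension: 1026 days (within the 1859-day cap) → +1026 days → 28 September 2042.
Processing Delay Credit: +815 days → 21 December 2044.
Applicant Delay Offset: −94 days → 18 September 2044.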